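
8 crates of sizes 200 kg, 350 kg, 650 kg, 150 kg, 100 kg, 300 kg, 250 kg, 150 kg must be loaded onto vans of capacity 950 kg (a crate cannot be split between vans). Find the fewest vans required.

3

Total = 650 + 350 + 300 + 250 + 200 + 150 + 150 + 100 = 2150 kg.
Lower bound: ⌈2150/950⌉ = 3 vans.
A packing using 3 vans:
  van 1: 650 + 300 = 950
  van 2: 350 + 250 + 200 + 150 = 950
  van 3: 150 + 100 = 250
This matches the lower bound, so 3 is optimal.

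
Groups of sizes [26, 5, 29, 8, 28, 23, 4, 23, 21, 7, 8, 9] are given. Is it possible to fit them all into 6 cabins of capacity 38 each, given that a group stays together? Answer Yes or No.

Yes

A valid assignment using 6 cabins:
  cabin 1: 29 + 9 = 38
  cabin 2: 28 + 8 = 36
  cabin 3: 26 + 8 + 4 = 38
  cabin 4: 23 + 7 + 5 = 35
  cabin 5: 23 = 23
  cabin 6: 21 = 21
Every load is within 38, so 6 cabins suffice.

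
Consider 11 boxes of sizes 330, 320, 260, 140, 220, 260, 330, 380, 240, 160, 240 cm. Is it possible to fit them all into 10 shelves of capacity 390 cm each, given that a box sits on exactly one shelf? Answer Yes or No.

Yes

A valid assignment using 9 shelves:
  shelf 1: 380 = 380
  shelf 2: 330 = 330
  shelf 3: 330 = 330
  shelf 4: 320 = 320
  shelf 5: 260 = 260
  shelf 6: 260 = 260
  shelf 7: 240 + 140 = 380
  shelf 8: 240 = 240
  shelf 9: 220 + 160 = 380
That uses only 9 ≤ 10, so 10 shelves are enough.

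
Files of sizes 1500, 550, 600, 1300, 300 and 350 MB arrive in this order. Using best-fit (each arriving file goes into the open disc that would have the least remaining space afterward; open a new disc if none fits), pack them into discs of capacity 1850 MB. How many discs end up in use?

  1500 → disc 1 (new)  [load 1500/1850]
  550 → disc 2 (new)  [load 550/1850]
  600 → disc 2  [load 1150/1850]
  1300 → disc 3 (new)  [load 1300/1850]
  300 → disc 1  [load 1800/1850]
  350 → disc 3  [load 1650/1850]
3 discs opened.

3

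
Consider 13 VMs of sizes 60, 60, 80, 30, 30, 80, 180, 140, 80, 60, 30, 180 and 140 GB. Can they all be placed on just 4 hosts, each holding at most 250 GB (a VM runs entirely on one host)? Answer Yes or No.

No

Total = 1150 GB; ⌈1150/250⌉ = 5.
At least 5 hosts are required, but only 4 are allowed.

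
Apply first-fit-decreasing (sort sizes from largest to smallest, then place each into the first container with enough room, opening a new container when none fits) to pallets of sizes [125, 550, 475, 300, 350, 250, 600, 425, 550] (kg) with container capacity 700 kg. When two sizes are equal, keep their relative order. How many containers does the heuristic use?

Sorted descending: 600, 550, 550, 475, 425, 350, 300, 250, 125.
  600 → container 1 (new)  [load 600/700]
  550 → container 2 (new)  [load 550/700]
  550 → container 3 (new)  [load 550/700]
  475 → container 4 (new)  [load 475/700]
  425 → container 5 (new)  [load 425/700]
  350 → container 6 (new)  [load 350/700]
  300 → container 6  [load 650/700]
  250 → container 5  [load 675/700]
  125 → container 2  [load 675/700]
6 containers opened.

6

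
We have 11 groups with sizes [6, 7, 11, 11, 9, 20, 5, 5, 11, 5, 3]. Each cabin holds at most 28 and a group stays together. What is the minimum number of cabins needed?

4

Total = 20 + 11 + 11 + 11 + 9 + 7 + 6 + 5 + 5 + 5 + 3 = 93.
Lower bound: ⌈93/28⌉ = 4 cabins.
A packing using 4 cabins:
  cabin 1: 20 + 7 = 27
  cabin 2: 11 + 11 + 6 = 28
  cabin 3: 11 + 9 + 5 + 3 = 28
  cabin 4: 5 + 5 = 10
This matches the lower bound, so 4 is optimal.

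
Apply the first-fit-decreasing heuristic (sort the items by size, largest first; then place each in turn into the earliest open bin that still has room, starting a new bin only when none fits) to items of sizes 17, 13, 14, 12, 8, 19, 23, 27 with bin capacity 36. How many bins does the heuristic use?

4

Sorted descending: 27, 23, 19, 17, 14, 13, 12, 8.
  27 → bin 1 (new)  [load 27/36]
  23 → bin 2 (new)  [load 23/36]
  19 → bin 3 (new)  [load 19/36]
  17 → bin 3  [load 36/36]
  14 → bin 4 (new)  [load 14/36]
  13 → bin 2  [load 36/36]
  12 → bin 4  [load 26/36]
  8 → bin 1  [load 35/36]
4 bins opened.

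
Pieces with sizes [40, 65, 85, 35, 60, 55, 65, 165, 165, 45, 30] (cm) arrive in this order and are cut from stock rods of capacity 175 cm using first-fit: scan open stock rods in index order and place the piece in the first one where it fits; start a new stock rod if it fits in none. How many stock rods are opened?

  40 → stock rod 1 (new)  [load 40/175]
  65 → stock rod 1  [load 105/175]
  85 → stock rod 2 (new)  [load 85/175]
  35 → stock rod 1  [load 140/175]
  60 → stock rod 2  [load 145/175]
  55 → stock rod 3 (new)  [load 55/175]
  65 → stock rod 3  [load 120/175]
  165 → stock rod 4 (new)  [load 165/175]
  165 → stock rod 5 (new)  [load 165/175]
  45 → stock rod 3  [load 165/175]
  30 → stock rod 1  [load 170/175]
5 stock rods opened.

5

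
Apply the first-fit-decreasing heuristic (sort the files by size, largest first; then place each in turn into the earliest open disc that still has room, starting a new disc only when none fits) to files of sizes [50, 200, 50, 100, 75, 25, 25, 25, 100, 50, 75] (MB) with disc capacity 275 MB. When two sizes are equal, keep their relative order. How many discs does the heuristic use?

3

Sorted descending: 200, 100, 100, 75, 75, 50, 50, 50, 25, 25, 25.
  200 → disc 1 (new)  [load 200/275]
  100 → disc 2 (new)  [load 100/275]
  100 → disc 2  [load 200/275]
  75 → disc 1  [load 275/275]
  75 → disc 2  [load 275/275]
  50 → disc 3 (new)  [load 50/275]
  50 → disc 3  [load 100/275]
  50 → disc 3  [load 150/275]
  25 → disc 3  [load 175/275]
  25 → disc 3  [load 200/275]
  25 → disc 3  [load 225/275]
3 discs opened.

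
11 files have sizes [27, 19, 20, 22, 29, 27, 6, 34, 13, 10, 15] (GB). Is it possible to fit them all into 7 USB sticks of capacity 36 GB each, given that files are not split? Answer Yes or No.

Yes

A valid assignment using 7 USB sticks:
  USB stick 1: 34 = 34
  USB stick 2: 29 + 6 = 35
  USB stick 3: 27 = 27
  USB stick 4: 27 = 27
  USB stick 5: 22 + 13 = 35
  USB stick 6: 20 + 15 = 35
  USB stick 7: 19 + 10 = 29
Every load is within 36 GB, so 7 USB sticks suffice.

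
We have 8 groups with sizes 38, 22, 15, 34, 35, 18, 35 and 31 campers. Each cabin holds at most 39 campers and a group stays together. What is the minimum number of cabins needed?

Total = 38 + 35 + 35 + 34 + 31 + 22 + 18 + 15 = 228 campers.
Lower bound: ⌈228/39⌉ = 6 cabins.
A packing using 7 cabins:
  cabin 1: 38 = 38
  cabin 2: 35 = 35
  cabin 3: 35 = 35
  cabin 4: 34 = 34
  cabin 5: 31 = 31
  cabin 6: 22 + 15 = 37
  cabin 7: 18 = 18
No arrangement into 6 cabins stays within capacity, so 7 is optimal.

7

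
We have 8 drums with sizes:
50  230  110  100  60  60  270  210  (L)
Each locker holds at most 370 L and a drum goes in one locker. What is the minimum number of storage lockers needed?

3

Total = 270 + 230 + 210 + 110 + 100 + 60 + 60 + 50 = 1090 L.
Lower bound: ⌈1090/370⌉ = 3 storage lockers.
A packing using 3 storage lockers:
  locker 1: 270 + 100 = 370
  locker 2: 230 + 60 + 60 = 350
  locker 3: 210 + 110 + 50 = 370
This matches the lower bound, so 3 is optimal.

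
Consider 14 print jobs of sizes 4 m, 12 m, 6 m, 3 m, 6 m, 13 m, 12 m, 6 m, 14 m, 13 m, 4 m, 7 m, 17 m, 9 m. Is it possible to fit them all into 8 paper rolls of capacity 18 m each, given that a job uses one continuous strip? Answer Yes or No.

Yes

A valid assignment using 8 paper rolls:
  roll 1: 17 = 17
  roll 2: 14 + 4 = 18
  roll 3: 13 + 4 = 17
  roll 4: 13 + 3 = 16
  roll 5: 12 + 6 = 18
  roll 6: 12 + 6 = 18
  roll 7: 9 + 7 = 16
  roll 8: 6 = 6
Every load is within 18 m, so 8 paper rolls suffice.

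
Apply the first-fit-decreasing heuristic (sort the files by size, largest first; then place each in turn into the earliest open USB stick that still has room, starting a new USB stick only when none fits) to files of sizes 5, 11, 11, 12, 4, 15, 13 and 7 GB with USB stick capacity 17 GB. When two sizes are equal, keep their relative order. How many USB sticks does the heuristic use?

6

Sorted descending: 15, 13, 12, 11, 11, 7, 5, 4.
  15 → USB stick 1 (new)  [load 15/17]
  13 → USB stick 2 (new)  [load 13/17]
  12 → USB stick 3 (new)  [load 12/17]
  11 → USB stick 4 (new)  [load 11/17]
  11 → USB stick 5 (new)  [load 11/17]
  7 → USB stick 6 (new)  [load 7/17]
  5 → USB stick 3  [load 17/17]
  4 → USB stick 2  [load 17/17]
6 USB sticks opened.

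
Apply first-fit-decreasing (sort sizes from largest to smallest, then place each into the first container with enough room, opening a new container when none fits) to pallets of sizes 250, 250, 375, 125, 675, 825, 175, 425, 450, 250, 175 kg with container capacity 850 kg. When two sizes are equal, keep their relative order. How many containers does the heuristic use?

Sorted descending: 825, 675, 450, 425, 375, 250, 250, 250, 175, 175, 125.
  825 → container 1 (new)  [load 825/850]
  675 → container 2 (new)  [load 675/850]
  450 → container 3 (new)  [load 450/850]
  425 → container 4 (new)  [load 425/850]
  375 → container 3  [load 825/850]
  250 → container 4  [load 675/850]
  250 → container 5 (new)  [load 250/850]
  250 → container 5  [load 500/850]
  175 → container 2  [load 850/850]
  175 → container 4  [load 850/850]
  125 → container 5  [load 625/850]
5 containers opened.

5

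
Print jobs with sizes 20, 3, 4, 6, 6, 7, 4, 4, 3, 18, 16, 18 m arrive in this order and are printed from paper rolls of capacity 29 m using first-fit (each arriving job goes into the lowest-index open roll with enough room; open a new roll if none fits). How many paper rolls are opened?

  20 → roll 1 (new)  [load 20/29]
  3 → roll 1  [load 23/29]
  4 → roll 1  [load 27/29]
  6 → roll 2 (new)  [load 6/29]
  6 → roll 2  [load 12/29]
  7 → roll 2  [load 19/29]
  4 → roll 2  [load 23/29]
  4 → roll 2  [load 27/29]
  3 → roll 3 (new)  [load 3/29]
  18 → roll 3  [load 21/29]
  16 → roll 4 (new)  [load 16/29]
  18 → roll 5 (new)  [load 18/29]
5 paper rolls opened.

5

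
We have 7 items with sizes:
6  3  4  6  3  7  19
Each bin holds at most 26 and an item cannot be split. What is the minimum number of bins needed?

Total = 19 + 7 + 6 + 6 + 4 + 3 + 3 = 48.
Lower bound: ⌈48/26⌉ = 2 bins.
A packing using 2 bins:
  bin 1: 19 + 7 = 26
  bin 2: 6 + 6 + 4 + 3 + 3 = 22
This matches the lower bound, so 2 is optimal.

2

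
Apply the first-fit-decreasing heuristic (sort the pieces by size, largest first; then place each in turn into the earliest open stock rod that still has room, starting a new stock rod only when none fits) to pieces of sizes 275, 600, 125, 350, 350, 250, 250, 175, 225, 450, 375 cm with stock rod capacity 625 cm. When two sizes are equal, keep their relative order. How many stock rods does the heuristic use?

6

Sorted descending: 600, 450, 375, 350, 350, 275, 250, 250, 225, 175, 125.
  600 → stock rod 1 (new)  [load 600/625]
  450 → stock rod 2 (new)  [load 450/625]
  375 → stock rod 3 (new)  [load 375/625]
  350 → stock rod 4 (new)  [load 350/625]
  350 → stock rod 5 (new)  [load 350/625]
  275 → stock rod 4  [load 625/625]
  250 → stock rod 3  [load 625/625]
  250 → stock rod 5  [load 600/625]
  225 → stock rod 6 (new)  [load 225/625]
  175 → stock rod 2  [load 625/625]
  125 → stock rod 6  [load 350/625]
6 stock rods opened.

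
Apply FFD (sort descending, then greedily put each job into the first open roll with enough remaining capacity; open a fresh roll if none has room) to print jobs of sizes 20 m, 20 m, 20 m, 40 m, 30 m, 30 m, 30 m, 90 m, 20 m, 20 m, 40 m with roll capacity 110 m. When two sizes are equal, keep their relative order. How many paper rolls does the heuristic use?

Sorted descending: 90, 40, 40, 30, 30, 30, 20, 20, 20, 20, 20.
  90 → roll 1 (new)  [load 90/110]
  40 → roll 2 (new)  [load 40/110]
  40 → roll 2  [load 80/110]
  30 → roll 2  [load 110/110]
  30 → roll 3 (new)  [load 30/110]
  30 → roll 3  [load 60/110]
  20 → roll 1  [load 110/110]
  20 → roll 3  [load 80/110]
  20 → roll 3  [load 100/110]
  20 → roll 4 (new)  [load 20/110]
  20 → roll 4  [load 40/110]
4 paper rolls opened.

4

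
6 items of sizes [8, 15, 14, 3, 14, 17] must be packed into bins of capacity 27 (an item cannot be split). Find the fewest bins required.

Total = 17 + 15 + 14 + 14 + 8 + 3 = 71.
Lower bound: ⌈71/27⌉ = 3 bins.
Also, 4 items each exceed 27/2, and no two of those can share a bin, so at least 4 bins are needed.
A packing using 4 bins:
  bin 1: 17 + 8 = 25
  bin 2: 15 + 3 = 18
  bin 3: 14 = 14
  bin 4: 14 = 14
This matches the lower bound, so 4 is optimal.

4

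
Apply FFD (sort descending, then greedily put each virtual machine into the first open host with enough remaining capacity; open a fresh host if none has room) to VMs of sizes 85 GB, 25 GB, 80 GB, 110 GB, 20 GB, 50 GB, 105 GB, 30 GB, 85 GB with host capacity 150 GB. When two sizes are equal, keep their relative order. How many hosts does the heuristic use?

5

Sorted descending: 110, 105, 85, 85, 80, 50, 30, 25, 20.
  110 → host 1 (new)  [load 110/150]
  105 → host 2 (new)  [load 105/150]
  85 → host 3 (new)  [load 85/150]
  85 → host 4 (new)  [load 85/150]
  80 → host 5 (new)  [load 80/150]
  50 → host 3  [load 135/150]
  30 → host 1  [load 140/150]
  25 → host 2  [load 130/150]
  20 → host 2  [load 150/150]
5 hosts opened.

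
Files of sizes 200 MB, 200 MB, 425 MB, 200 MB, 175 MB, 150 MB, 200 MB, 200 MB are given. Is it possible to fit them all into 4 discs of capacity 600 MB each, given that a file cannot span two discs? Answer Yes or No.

Yes

A valid assignment using 3 discs:
  disc 1: 425 + 175 = 600
  disc 2: 200 + 200 + 200 = 600
  disc 3: 200 + 200 + 150 = 550
That uses only 3 ≤ 4, so 4 discs are enough.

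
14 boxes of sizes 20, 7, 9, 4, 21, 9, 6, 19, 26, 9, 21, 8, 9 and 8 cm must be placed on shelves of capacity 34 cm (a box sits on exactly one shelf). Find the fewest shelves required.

6

Total = 26 + 21 + 21 + 20 + 19 + 9 + 9 + 9 + 9 + 8 + 8 + 7 + 6 + 4 = 176 cm.
Lower bound: ⌈176/34⌉ = 6 shelves.
A packing using 6 shelves:
  shelf 1: 26 + 8 = 34
  shelf 2: 21 + 9 + 4 = 34
  shelf 3: 21 + 9 = 30
  shelf 4: 20 + 9 = 29
  shelf 5: 19 + 9 + 6 = 34
  shelf 6: 8 + 7 = 15
This matches the lower bound, so 6 is optimal.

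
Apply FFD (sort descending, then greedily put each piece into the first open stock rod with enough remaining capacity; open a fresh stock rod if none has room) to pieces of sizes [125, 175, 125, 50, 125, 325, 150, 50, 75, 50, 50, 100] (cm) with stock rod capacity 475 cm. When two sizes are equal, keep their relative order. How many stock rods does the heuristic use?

Sorted descending: 325, 175, 150, 125, 125, 125, 100, 75, 50, 50, 50, 50.
  325 → stock rod 1 (new)  [load 325/475]
  175 → stock rod 2 (new)  [load 175/475]
  150 → stock rod 1  [load 475/475]
  125 → stock rod 2  [load 300/475]
  125 → stock rod 2  [load 425/475]
  125 → stock rod 3 (new)  [load 125/475]
  100 → stock rod 3  [load 225/475]
  75 → stock rod 3  [load 300/475]
  50 → stock rod 2  [load 475/475]
  50 → stock rod 3  [load 350/475]
  50 → stock rod 3  [load 400/475]
  50 → stock rod 3  [load 450/475]
3 stock rods opened.

3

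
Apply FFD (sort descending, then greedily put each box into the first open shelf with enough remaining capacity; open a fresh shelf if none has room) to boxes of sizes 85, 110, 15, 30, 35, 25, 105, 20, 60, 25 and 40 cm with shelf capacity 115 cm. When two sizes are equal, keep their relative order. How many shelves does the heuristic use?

5

Sorted descending: 110, 105, 85, 60, 40, 35, 30, 25, 25, 20, 15.
  110 → shelf 1 (new)  [load 110/115]
  105 → shelf 2 (new)  [load 105/115]
  85 → shelf 3 (new)  [load 85/115]
  60 → shelf 4 (new)  [load 60/115]
  40 → shelf 4  [load 100/115]
  35 → shelf 5 (new)  [load 35/115]
  30 → shelf 3  [load 115/115]
  25 → shelf 5  [load 60/115]
  25 → shelf 5  [load 85/115]
  20 → shelf 5  [load 105/115]
  15 → shelf 4  [load 115/115]
5 shelves opened.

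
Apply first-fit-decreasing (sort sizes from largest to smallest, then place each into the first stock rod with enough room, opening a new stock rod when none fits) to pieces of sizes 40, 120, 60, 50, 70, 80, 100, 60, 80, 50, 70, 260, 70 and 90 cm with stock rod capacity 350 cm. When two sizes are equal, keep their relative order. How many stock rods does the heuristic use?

4

Sorted descending: 260, 120, 100, 90, 80, 80, 70, 70, 70, 60, 60, 50, 50, 40.
  260 → stock rod 1 (new)  [load 260/350]
  120 → stock rod 2 (new)  [load 120/350]
  100 → stock rod 2  [load 220/350]
  90 → stock rod 1  [load 350/350]
  80 → stock rod 2  [load 300/350]
  80 → stock rod 3 (new)  [load 80/350]
  70 → stock rod 3  [load 150/350]
  70 → stock rod 3  [load 220/350]
  70 → stock rod 3  [load 290/350]
  60 → stock rod 3  [load 350/350]
  60 → stock rod 4 (new)  [load 60/350]
  50 → stock rod 2  [load 350/350]
  50 → stock rod 4  [load 110/350]
  40 → stock rod 4  [load 150/350]
4 stock rods opened.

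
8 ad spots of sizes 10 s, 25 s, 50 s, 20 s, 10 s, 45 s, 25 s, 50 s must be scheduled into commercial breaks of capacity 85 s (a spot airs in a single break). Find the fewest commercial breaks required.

Total = 50 + 50 + 45 + 25 + 25 + 20 + 10 + 10 = 235 s.
Lower bound: ⌈235/85⌉ = 3 commercial breaks.
A packing using 3 commercial breaks:
  break 1: 50 + 25 + 10 = 85
  break 2: 50 + 25 + 10 = 85
  break 3: 45 + 20 = 65
This matches the lower bound, so 3 is optimal.

3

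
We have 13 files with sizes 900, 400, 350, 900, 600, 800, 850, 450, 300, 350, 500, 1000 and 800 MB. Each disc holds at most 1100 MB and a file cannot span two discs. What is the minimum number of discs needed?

9

Total = 1000 + 900 + 900 + 850 + 800 + 800 + 600 + 500 + 450 + 400 + 350 + 350 + 300 = 8200 MB.
Lower bound: ⌈8200/1100⌉ = 8 discs.
A packing using 9 discs:
  disc 1: 1000 = 1000
  disc 2: 900 = 900
  disc 3: 900 = 900
  disc 4: 850 = 850
  disc 5: 800 + 300 = 1100
  disc 6: 800 = 800
  disc 7: 600 + 500 = 1100
  disc 8: 450 + 400 = 850
  disc 9: 350 + 350 = 700
No arrangement into 8 discs stays within capacity, so 9 is optimal.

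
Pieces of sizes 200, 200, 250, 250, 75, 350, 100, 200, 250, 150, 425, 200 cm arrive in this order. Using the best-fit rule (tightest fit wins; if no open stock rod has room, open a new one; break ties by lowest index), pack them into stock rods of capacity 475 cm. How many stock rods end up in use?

6

  200 → stock rod 1 (new)  [load 200/475]
  200 → stock rod 1  [load 400/475]
  250 → stock rod 2 (new)  [load 250/475]
  250 → stock rod 3 (new)  [load 250/475]
  75 → stock rod 1  [load 475/475]
  350 → stock rod 4 (new)  [load 350/475]
  100 → stock rod 4  [load 450/475]
  200 → stock rod 2  [load 450/475]
  250 → stock rod 5 (new)  [load 250/475]
  150 → stock rod 3  [load 400/475]
  425 → stock rod 6 (new)  [load 425/475]
  200 → stock rod 5  [load 450/475]
6 stock rods opened.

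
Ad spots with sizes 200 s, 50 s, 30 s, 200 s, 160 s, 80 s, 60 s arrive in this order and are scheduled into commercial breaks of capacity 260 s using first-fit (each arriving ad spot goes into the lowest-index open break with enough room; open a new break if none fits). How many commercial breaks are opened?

  200 → break 1 (new)  [load 200/260]
  50 → break 1  [load 250/260]
  30 → break 2 (new)  [load 30/260]
  200 → break 2  [load 230/260]
  160 → break 3 (new)  [load 160/260]
  80 → break 3  [load 240/260]
  60 → break 4 (new)  [load 60/260]
4 commercial breaks opened.

4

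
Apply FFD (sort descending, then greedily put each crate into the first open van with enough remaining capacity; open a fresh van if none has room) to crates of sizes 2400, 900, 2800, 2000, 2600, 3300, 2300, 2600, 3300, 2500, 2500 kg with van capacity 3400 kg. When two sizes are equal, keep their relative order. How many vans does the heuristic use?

10

Sorted descending: 3300, 3300, 2800, 2600, 2600, 2500, 2500, 2400, 2300, 2000, 900.
  3300 → van 1 (new)  [load 3300/3400]
  3300 → van 2 (new)  [load 3300/3400]
  2800 → van 3 (new)  [load 2800/3400]
  2600 → van 4 (new)  [load 2600/3400]
  2600 → van 5 (new)  [load 2600/3400]
  2500 → van 6 (new)  [load 2500/3400]
  2500 → van 7 (new)  [load 2500/3400]
  2400 → van 8 (new)  [load 2400/3400]
  2300 → van 9 (new)  [load 2300/3400]
  2000 → van 10 (new)  [load 2000/3400]
  900 → van 6  [load 3400/3400]
10 vans opened.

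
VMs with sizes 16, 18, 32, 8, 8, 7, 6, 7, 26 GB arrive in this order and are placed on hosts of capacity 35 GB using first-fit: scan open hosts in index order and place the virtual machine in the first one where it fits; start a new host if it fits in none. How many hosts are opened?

4

  16 → host 1 (new)  [load 16/35]
  18 → host 1  [load 34/35]
  32 → host 2 (new)  [load 32/35]
  8 → host 3 (new)  [load 8/35]
  8 → host 3  [load 16/35]
  7 → host 3  [load 23/35]
  6 → host 3  [load 29/35]
  7 → host 4 (new)  [load 7/35]
  26 → host 4  [load 33/35]
4 hosts opened.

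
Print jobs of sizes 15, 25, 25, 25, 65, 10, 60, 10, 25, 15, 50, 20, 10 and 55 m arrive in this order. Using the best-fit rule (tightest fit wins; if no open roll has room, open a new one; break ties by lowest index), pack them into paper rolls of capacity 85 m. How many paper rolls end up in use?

5

  15 → roll 1 (new)  [load 15/85]
  25 → roll 1  [load 40/85]
  25 → roll 1  [load 65/85]
  25 → roll 2 (new)  [load 25/85]
  65 → roll 3 (new)  [load 65/85]
  10 → roll 1  [load 75/85]
  60 → roll 2  [load 85/85]
  10 → roll 1  [load 85/85]
  25 → roll 4 (new)  [load 25/85]
  15 → roll 3  [load 80/85]
  50 → roll 4  [load 75/85]
  20 → roll 5 (new)  [load 20/85]
  10 → roll 4  [load 85/85]
  55 → roll 5  [load 75/85]
5 paper rolls opened.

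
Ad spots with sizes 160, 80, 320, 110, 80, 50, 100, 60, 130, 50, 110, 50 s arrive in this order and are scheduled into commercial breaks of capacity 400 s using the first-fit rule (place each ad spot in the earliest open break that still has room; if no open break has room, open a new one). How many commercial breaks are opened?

  160 → break 1 (new)  [load 160/400]
  80 → break 1  [load 240/400]
  320 → break 2 (new)  [load 320/400]
  110 → break 1  [load 350/400]
  80 → break 2  [load 400/400]
  50 → break 1  [load 400/400]
  100 → break 3 (new)  [load 100/400]
  60 → break 3  [load 160/400]
  130 → break 3  [load 290/400]
  50 → break 3  [load 340/400]
  110 → break 4 (new)  [load 110/400]
  50 → break 3  [load 390/400]
4 commercial breaks opened.

4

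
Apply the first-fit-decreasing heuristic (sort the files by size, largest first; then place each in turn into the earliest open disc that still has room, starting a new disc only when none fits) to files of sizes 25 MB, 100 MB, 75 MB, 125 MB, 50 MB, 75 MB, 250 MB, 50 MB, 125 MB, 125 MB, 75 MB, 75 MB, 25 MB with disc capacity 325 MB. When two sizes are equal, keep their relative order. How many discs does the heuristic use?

4

Sorted descending: 250, 125, 125, 125, 100, 75, 75, 75, 75, 50, 50, 25, 25.
  250 → disc 1 (new)  [load 250/325]
  125 → disc 2 (new)  [load 125/325]
  125 → disc 2  [load 250/325]
  125 → disc 3 (new)  [load 125/325]
  100 → disc 3  [load 225/325]
  75 → disc 1  [load 325/325]
  75 → disc 2  [load 325/325]
  75 → disc 3  [load 300/325]
  75 → disc 4 (new)  [load 75/325]
  50 → disc 4  [load 125/325]
  50 → disc 4  [load 175/325]
  25 → disc 3  [load 325/325]
  25 → disc 4  [load 200/325]
4 discs opened.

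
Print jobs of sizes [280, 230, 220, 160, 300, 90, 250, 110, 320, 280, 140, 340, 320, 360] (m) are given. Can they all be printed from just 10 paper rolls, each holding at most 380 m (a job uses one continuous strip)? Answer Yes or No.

Yes

A valid assignment using 10 paper rolls:
  roll 1: 360 = 360
  roll 2: 340 = 340
  roll 3: 320 = 320
  roll 4: 320 = 320
  roll 5: 300 = 300
  roll 6: 280 + 90 = 370
  roll 7: 280 = 280
  roll 8: 250 + 110 = 360
  roll 9: 230 + 140 = 370
  roll 10: 220 + 160 = 380
Every load is within 380 m, so 10 paper rolls suffice.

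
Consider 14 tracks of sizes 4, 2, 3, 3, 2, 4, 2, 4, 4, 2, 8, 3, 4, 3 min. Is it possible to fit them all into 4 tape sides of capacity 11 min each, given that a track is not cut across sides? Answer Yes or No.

Total = 48 min; ⌈48/11⌉ = 5.
At least 5 tape sides are required, but only 4 are allowed.

No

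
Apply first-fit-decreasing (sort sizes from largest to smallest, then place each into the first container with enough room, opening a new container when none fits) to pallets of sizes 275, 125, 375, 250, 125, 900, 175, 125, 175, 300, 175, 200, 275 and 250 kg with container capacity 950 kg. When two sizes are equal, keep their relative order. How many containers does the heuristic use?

Sorted descending: 900, 375, 300, 275, 275, 250, 250, 200, 175, 175, 175, 125, 125, 125.
  900 → container 1 (new)  [load 900/950]
  375 → container 2 (new)  [load 375/950]
  300 → container 2  [load 675/950]
  275 → container 2  [load 950/950]
  275 → container 3 (new)  [load 275/950]
  250 → container 3  [load 525/950]
  250 → container 3  [load 775/950]
  200 → container 4 (new)  [load 200/950]
  175 → container 3  [load 950/950]
  175 → container 4  [load 375/950]
  175 → container 4  [load 550/950]
  125 → container 4  [load 675/950]
  125 → container 4  [load 800/950]
  125 → container 4  [load 925/950]
4 containers opened.

4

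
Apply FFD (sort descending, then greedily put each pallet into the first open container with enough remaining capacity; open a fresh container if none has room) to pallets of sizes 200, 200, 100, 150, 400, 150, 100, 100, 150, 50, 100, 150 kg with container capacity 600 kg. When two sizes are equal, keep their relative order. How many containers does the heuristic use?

4

Sorted descending: 400, 200, 200, 150, 150, 150, 150, 100, 100, 100, 100, 50.
  400 → container 1 (new)  [load 400/600]
  200 → container 1  [load 600/600]
  200 → container 2 (new)  [load 200/600]
  150 → container 2  [load 350/600]
  150 → container 2  [load 500/600]
  150 → container 3 (new)  [load 150/600]
  150 → container 3  [load 300/600]
  100 → container 2  [load 600/600]
  100 → container 3  [load 400/600]
  100 → container 3  [load 500/600]
  100 → container 3  [load 600/600]
  50 → container 4 (new)  [load 50/600]
4 containers opened.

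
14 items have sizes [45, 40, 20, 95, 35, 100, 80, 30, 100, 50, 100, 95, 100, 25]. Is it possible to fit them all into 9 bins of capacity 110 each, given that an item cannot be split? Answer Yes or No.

A valid assignment using 9 bins:
  bin 1: 100 = 100
  bin 2: 100 = 100
  bin 3: 100 = 100
  bin 4: 100 = 100
  bin 5: 95 = 95
  bin 6: 95 = 95
  bin 7: 80 + 30 = 110
  bin 8: 50 + 40 + 20 = 110
  bin 9: 45 + 35 + 25 = 105
Every load is within 110, so 9 bins suffice.

Yes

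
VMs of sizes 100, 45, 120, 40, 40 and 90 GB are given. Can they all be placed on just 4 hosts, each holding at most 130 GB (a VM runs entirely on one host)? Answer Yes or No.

Yes

A valid assignment using 4 hosts:
  host 1: 120 = 120
  host 2: 100 = 100
  host 3: 90 + 40 = 130
  host 4: 45 + 40 = 85
Every load is within 130 GB, so 4 hosts suffice.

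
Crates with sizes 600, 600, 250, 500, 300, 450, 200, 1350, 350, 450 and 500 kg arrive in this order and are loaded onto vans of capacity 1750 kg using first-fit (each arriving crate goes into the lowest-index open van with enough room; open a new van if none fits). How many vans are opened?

  600 → van 1 (new)  [load 600/1750]
  600 → van 1  [load 1200/1750]
  250 → van 1  [load 1450/1750]
  500 → van 2 (new)  [load 500/1750]
  300 → van 1  [load 1750/1750]
  450 → van 2  [load 950/1750]
  200 → van 2  [load 1150/1750]
  1350 → van 3 (new)  [load 1350/1750]
  350 → van 2  [load 1500/1750]
  450 → van 4 (new)  [load 450/1750]
  500 → van 4  [load 950/1750]
4 vans opened.

4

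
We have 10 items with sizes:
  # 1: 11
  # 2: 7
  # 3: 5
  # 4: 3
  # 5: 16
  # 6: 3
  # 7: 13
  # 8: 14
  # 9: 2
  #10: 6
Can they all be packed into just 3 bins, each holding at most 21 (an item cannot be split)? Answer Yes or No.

Total = 80; ⌈80/21⌉ = 4.
At least 4 bins are required, but only 3 are allowed.

No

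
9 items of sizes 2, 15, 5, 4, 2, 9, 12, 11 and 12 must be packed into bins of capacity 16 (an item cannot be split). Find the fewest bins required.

Total = 15 + 12 + 12 + 11 + 9 + 5 + 4 + 2 + 2 = 72.
Lower bound: ⌈72/16⌉ = 5 bins.
A packing using 5 bins:
  bin 1: 15 = 15
  bin 2: 12 + 4 = 16
  bin 3: 12 + 2 + 2 = 16
  bin 4: 11 + 5 = 16
  bin 5: 9 = 9
This matches the lower bound, so 5 is optimal.

5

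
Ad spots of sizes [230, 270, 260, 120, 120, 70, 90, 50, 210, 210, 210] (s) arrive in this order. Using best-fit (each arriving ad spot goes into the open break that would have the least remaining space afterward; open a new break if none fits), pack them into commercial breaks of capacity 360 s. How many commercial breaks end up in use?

  230 → break 1 (new)  [load 230/360]
  270 → break 2 (new)  [load 270/360]
  260 → break 3 (new)  [load 260/360]
  120 → break 1  [load 350/360]
  120 → break 4 (new)  [load 120/360]
  70 → break 2  [load 340/360]
  90 → break 3  [load 350/360]
  50 → break 4  [load 170/360]
  210 → break 5 (new)  [load 210/360]
  210 → break 6 (new)  [load 210/360]
  210 → break 7 (new)  [load 210/360]
7 commercial breaks opened.

7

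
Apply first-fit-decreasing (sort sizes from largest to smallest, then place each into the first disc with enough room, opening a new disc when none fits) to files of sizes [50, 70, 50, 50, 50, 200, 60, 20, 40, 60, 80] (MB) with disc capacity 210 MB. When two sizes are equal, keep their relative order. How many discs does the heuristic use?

4

Sorted descending: 200, 80, 70, 60, 60, 50, 50, 50, 50, 40, 20.
  200 → disc 1 (new)  [load 200/210]
  80 → disc 2 (new)  [load 80/210]
  70 → disc 2  [load 150/210]
  60 → disc 2  [load 210/210]
  60 → disc 3 (new)  [load 60/210]
  50 → disc 3  [load 110/210]
  50 → disc 3  [load 160/210]
  50 → disc 3  [load 210/210]
  50 → disc 4 (new)  [load 50/210]
  40 → disc 4  [load 90/210]
  20 → disc 4  [load 110/210]
4 discs opened.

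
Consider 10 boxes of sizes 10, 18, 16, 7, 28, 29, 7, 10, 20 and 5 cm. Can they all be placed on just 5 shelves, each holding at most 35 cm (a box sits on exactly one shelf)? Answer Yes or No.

A valid assignment using 5 shelves:
  shelf 1: 29 + 5 = 34
  shelf 2: 28 + 7 = 35
  shelf 3: 20 + 10 = 30
  shelf 4: 18 + 16 = 34
  shelf 5: 10 + 7 = 17
Every load is within 35 cm, so 5 shelves suffice.

Yes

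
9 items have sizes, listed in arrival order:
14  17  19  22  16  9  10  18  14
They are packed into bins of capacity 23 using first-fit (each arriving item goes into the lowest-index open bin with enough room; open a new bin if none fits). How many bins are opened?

8

  14 → bin 1 (new)  [load 14/23]
  17 → bin 2 (new)  [load 17/23]
  19 → bin 3 (new)  [load 19/23]
  22 → bin 4 (new)  [load 22/23]
  16 → bin 5 (new)  [load 16/23]
  9 → bin 1  [load 23/23]
  10 → bin 6 (new)  [load 10/23]
  18 → bin 7 (new)  [load 18/23]
  14 → bin 8 (new)  [load 14/23]
8 bins opened.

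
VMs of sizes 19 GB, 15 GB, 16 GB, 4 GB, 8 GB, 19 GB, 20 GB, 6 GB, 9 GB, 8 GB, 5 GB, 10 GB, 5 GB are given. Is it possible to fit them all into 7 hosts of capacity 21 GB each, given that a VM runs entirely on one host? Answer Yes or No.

Total = 144 GB; ⌈144/21⌉ = 7.
The bound of 7 does not rule out 7, but exhaustive search shows no assignment into 7 hosts of capacity 21 GB exists — the minimum is 8.

No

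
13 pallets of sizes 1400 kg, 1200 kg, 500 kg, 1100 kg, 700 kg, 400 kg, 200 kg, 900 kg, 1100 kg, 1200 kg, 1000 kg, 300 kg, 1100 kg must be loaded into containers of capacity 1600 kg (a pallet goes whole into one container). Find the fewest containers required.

Total = 1400 + 1200 + 1200 + 1100 + 1100 + 1100 + 1000 + 900 + 700 + 500 + 400 + 300 + 200 = 11100 kg.
Lower bound: ⌈11100/1600⌉ = 7 containers.
Also, 8 pallets each exceed 800 kg, and no two of those can share a container, so at least 8 containers are needed.
A packing using 8 containers:
  container 1: 1400 + 200 = 1600
  container 2: 1200 + 400 = 1600
  container 3: 1200 + 300 = 1500
  container 4: 1100 + 500 = 1600
  container 5: 1100 = 1100
  container 6: 1100 = 1100
  container 7: 1000 = 1000
  container 8: 900 + 700 = 1600
This matches the lower bound, so 8 is optimal.

8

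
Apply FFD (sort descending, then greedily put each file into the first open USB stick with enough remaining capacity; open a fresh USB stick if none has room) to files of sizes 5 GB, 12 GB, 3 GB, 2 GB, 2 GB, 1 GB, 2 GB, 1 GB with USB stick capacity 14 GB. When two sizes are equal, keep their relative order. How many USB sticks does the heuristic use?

Sorted descending: 12, 5, 3, 2, 2, 2, 1, 1.
  12 → USB stick 1 (new)  [load 12/14]
  5 → USB stick 2 (new)  [load 5/14]
  3 → USB stick 2  [load 8/14]
  2 → USB stick 1  [load 14/14]
  2 → USB stick 2  [load 10/14]
  2 → USB stick 2  [load 12/14]
  1 → USB stick 2  [load 13/14]
  1 → USB stick 2  [load 14/14]
2 USB sticks opened.

2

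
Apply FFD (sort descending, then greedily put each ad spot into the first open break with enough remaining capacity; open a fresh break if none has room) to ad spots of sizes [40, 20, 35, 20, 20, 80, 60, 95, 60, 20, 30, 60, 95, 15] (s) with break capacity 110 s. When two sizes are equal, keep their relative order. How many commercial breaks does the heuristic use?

7

Sorted descending: 95, 95, 80, 60, 60, 60, 40, 35, 30, 20, 20, 20, 20, 15.
  95 → break 1 (new)  [load 95/110]
  95 → break 2 (new)  [load 95/110]
  80 → break 3 (new)  [load 80/110]
  60 → break 4 (new)  [load 60/110]
  60 → break 5 (new)  [load 60/110]
  60 → break 6 (new)  [load 60/110]
  40 → break 4  [load 100/110]
  35 → break 5  [load 95/110]
  30 → break 3  [load 110/110]
  20 → break 6  [load 80/110]
  20 → break 6  [load 100/110]
  20 → break 7 (new)  [load 20/110]
  20 → break 7  [load 40/110]
  15 → break 1  [load 110/110]
7 commercial breaks opened.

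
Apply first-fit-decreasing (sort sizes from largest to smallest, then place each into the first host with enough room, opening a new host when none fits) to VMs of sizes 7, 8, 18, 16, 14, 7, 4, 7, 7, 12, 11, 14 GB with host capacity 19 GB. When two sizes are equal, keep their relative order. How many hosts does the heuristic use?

8

Sorted descending: 18, 16, 14, 14, 12, 11, 8, 7, 7, 7, 7, 4.
  18 → host 1 (new)  [load 18/19]
  16 → host 2 (new)  [load 16/19]
  14 → host 3 (new)  [load 14/19]
  14 → host 4 (new)  [load 14/19]
  12 → host 5 (new)  [load 12/19]
  11 → host 6 (new)  [load 11/19]
  8 → host 6  [load 19/19]
  7 → host 5  [load 19/19]
  7 → host 7 (new)  [load 7/19]
  7 → host 7  [load 14/19]
  7 → host 8 (new)  [load 7/19]
  4 → host 3  [load 18/19]
8 hosts opened.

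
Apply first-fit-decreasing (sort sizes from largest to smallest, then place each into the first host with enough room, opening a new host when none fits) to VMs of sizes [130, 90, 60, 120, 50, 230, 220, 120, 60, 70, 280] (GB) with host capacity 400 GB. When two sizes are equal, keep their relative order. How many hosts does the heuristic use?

4

Sorted descending: 280, 230, 220, 130, 120, 120, 90, 70, 60, 60, 50.
  280 → host 1 (new)  [load 280/400]
  230 → host 2 (new)  [load 230/400]
  220 → host 3 (new)  [load 220/400]
  130 → host 2  [load 360/400]
  120 → host 1  [load 400/400]
  120 → host 3  [load 340/400]
  90 → host 4 (new)  [load 90/400]
  70 → host 4  [load 160/400]
  60 → host 3  [load 400/400]
  60 → host 4  [load 220/400]
  50 → host 4  [load 270/400]
4 hosts opened.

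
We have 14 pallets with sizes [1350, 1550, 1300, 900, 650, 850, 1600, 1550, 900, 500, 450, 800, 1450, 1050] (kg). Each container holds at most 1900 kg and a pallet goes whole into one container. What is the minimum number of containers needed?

Total = 1600 + 1550 + 1550 + 1450 + 1350 + 1300 + 1050 + 900 + 900 + 850 + 800 + 650 + 500 + 450 = 14900 kg.
Lower bound: ⌈14900/1900⌉ = 8 containers.
A packing using 9 containers:
  container 1: 1600 = 1600
  container 2: 1550 = 1550
  container 3: 1550 = 1550
  container 4: 1450 + 450 = 1900
  container 5: 1350 + 500 = 1850
  container 6: 1300 = 1300
  container 7: 1050 + 850 = 1900
  container 8: 900 + 900 = 1800
  container 9: 800 + 650 = 1450
No arrangement into 8 containers stays within capacity, so 9 is optimal.

9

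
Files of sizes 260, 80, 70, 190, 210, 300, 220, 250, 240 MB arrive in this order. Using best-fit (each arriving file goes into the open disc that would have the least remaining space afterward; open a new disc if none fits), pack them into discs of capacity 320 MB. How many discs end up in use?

8

  260 → disc 1 (new)  [load 260/320]
  80 → disc 2 (new)  [load 80/320]
  70 → disc 2  [load 150/320]
  190 → disc 3 (new)  [load 190/320]
  210 → disc 4 (new)  [load 210/320]
  300 → disc 5 (new)  [load 300/320]
  220 → disc 6 (new)  [load 220/320]
  250 → disc 7 (new)  [load 250/320]
  240 → disc 8 (new)  [load 240/320]
8 discs opened.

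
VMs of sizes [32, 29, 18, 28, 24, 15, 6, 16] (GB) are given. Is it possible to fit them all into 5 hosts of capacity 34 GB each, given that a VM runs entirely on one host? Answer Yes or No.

Total = 168 GB; ⌈168/34⌉ = 5.
The bound of 5 does not rule out 5, but exhaustive search shows no assignment into 5 hosts of capacity 34 GB exists — the minimum is 6.

No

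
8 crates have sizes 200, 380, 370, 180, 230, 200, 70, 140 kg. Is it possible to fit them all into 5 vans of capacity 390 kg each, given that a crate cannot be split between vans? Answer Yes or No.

Yes

A valid assignment using 5 vans:
  van 1: 380 = 380
  van 2: 370 = 370
  van 3: 230 + 140 = 370
  van 4: 200 + 180 = 380
  van 5: 200 + 70 = 270
Every load is within 390 kg, so 5 vans suffice.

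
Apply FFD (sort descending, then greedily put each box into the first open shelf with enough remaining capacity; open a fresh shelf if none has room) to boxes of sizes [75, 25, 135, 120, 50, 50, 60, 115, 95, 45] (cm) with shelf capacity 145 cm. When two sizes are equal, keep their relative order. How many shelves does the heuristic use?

Sorted descending: 135, 120, 115, 95, 75, 60, 50, 50, 45, 25.
  135 → shelf 1 (new)  [load 135/145]
  120 → shelf 2 (new)  [load 120/145]
  115 → shelf 3 (new)  [load 115/145]
  95 → shelf 4 (new)  [load 95/145]
  75 → shelf 5 (new)  [load 75/145]
  60 → shelf 5  [load 135/145]
  50 → shelf 4  [load 145/145]
  50 → shelf 6 (new)  [load 50/145]
  45 → shelf 6  [load 95/145]
  25 → shelf 2  [load 145/145]
6 shelves opened.

6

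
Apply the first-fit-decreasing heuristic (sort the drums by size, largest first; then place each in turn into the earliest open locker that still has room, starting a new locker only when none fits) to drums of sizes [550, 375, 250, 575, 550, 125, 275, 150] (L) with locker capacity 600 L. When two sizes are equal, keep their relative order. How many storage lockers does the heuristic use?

Sorted descending: 575, 550, 550, 375, 275, 250, 150, 125.
  575 → locker 1 (new)  [load 575/600]
  550 → locker 2 (new)  [load 550/600]
  550 → locker 3 (new)  [load 550/600]
  375 → locker 4 (new)  [load 375/600]
  275 → locker 5 (new)  [load 275/600]
  250 → locker 5  [load 525/600]
  150 → locker 4  [load 525/600]
  125 → locker 6 (new)  [load 125/600]
6 storage lockers opened.

6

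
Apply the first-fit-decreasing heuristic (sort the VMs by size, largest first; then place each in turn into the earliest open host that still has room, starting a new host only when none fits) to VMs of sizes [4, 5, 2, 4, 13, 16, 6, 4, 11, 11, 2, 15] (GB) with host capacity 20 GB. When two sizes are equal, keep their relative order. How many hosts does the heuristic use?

Sorted descending: 16, 15, 13, 11, 11, 6, 5, 4, 4, 4, 2, 2.
  16 → host 1 (new)  [load 16/20]
  15 → host 2 (new)  [load 15/20]
  13 → host 3 (new)  [load 13/20]
  11 → host 4 (new)  [load 11/20]
  11 → host 5 (new)  [load 11/20]
  6 → host 3  [load 19/20]
  5 → host 2  [load 20/20]
  4 → host 1  [load 20/20]
  4 → host 4  [load 15/20]
  4 → host 4  [load 19/20]
  2 → host 5  [load 13/20]
  2 → host 5  [load 15/20]
5 hosts opened.

5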